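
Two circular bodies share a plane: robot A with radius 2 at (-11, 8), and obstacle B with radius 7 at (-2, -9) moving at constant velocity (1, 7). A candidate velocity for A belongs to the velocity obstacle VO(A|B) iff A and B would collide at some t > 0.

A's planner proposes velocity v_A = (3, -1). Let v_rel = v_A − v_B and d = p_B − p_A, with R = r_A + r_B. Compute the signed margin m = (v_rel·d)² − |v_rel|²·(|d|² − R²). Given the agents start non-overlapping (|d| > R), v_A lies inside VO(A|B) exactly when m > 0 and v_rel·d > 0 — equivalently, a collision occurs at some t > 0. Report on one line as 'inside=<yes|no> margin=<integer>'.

d = (9, -17),  |d|² = 370;  R = 2+7 = 9,  c = 370−9² = 289
v_rel = (2, -8),  |v_rel|² = 68;  v_rel·d = (2)·(9) + (-8)·(-17) = 154
68·t² − 308·t + 289 = 0  ⇒  m = 154² − 68·289 = 4064
m = 4064 > 0,  v_rel·d = 154 > 0  ⇒  inside

inside=yes margin=4064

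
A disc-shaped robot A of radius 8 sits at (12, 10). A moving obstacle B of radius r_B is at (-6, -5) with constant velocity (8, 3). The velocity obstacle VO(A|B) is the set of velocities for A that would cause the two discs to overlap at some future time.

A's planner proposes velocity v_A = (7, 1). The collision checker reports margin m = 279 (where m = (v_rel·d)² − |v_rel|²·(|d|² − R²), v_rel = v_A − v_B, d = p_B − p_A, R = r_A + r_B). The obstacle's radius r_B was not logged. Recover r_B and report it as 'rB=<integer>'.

m = 279
d = (-18, -15);  v_rel = (-1, -2),  |v_rel|² = 5
v_rel×d = (-1)·(-15) − (-2)·(-18) = -21
since m = R²·5 − (-21)²:  R² = (441 + 279) / 5 = 144
R = √144 = 12  ⇒  r_B = 12 − 8 = 4

rB=4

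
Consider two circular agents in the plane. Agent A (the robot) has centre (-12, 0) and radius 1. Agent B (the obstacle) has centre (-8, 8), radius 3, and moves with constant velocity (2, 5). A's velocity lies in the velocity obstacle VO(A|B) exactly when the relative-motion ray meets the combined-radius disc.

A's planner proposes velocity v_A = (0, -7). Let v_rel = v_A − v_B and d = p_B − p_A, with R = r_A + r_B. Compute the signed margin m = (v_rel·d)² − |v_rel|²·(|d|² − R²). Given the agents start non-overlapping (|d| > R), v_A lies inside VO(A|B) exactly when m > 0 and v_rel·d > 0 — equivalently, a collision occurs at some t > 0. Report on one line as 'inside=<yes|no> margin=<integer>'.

d = (4, 8),  |d|² = 80;  R = 1+3 = 4,  c = 80−4² = 64
v_rel = (-2, -12),  |v_rel|² = 148;  v_rel·d = (-2)·(4) + (-12)·(8) = -104
148·t² + 208·t + 64 = 0  ⇒  m = (-104)² − 148·64 = 1344
m = 1344 > 0,  v_rel·d = -104 < 0  ⇒  outside

inside=no margin=1344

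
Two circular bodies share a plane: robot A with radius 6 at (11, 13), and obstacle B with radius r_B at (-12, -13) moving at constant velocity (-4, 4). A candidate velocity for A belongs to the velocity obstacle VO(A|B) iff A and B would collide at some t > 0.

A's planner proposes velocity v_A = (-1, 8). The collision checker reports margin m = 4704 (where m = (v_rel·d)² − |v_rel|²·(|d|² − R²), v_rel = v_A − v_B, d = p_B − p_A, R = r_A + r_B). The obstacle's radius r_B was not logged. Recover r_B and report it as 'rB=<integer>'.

m = 4704
d = (-23, -26);  v_rel = (3, 4),  |v_rel|² = 25
v_rel×d = (3)·(-26) − (4)·(-23) = 14
since m = R²·25 − 14²:  R² = (196 + 4704) / 25 = 196
R = √196 = 14  ⇒  r_B = 14 − 6 = 8

rB=8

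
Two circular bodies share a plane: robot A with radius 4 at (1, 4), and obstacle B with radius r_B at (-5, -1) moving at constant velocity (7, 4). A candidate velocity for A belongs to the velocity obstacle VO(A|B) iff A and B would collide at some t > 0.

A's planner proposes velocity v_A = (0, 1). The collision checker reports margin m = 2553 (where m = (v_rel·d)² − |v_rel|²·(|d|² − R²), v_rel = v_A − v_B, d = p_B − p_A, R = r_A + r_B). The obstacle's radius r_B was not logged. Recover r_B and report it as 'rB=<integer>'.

m = 2553
d = (-6, -5);  v_rel = (-7, -3),  |v_rel|² = 58
v_rel×d = (-7)·(-5) − (-3)·(-6) = 17
since m = R²·58 − 17²:  R² = (289 + 2553) / 58 = 49
R = √49 = 7  ⇒  r_B = 7 − 4 = 3

rB=3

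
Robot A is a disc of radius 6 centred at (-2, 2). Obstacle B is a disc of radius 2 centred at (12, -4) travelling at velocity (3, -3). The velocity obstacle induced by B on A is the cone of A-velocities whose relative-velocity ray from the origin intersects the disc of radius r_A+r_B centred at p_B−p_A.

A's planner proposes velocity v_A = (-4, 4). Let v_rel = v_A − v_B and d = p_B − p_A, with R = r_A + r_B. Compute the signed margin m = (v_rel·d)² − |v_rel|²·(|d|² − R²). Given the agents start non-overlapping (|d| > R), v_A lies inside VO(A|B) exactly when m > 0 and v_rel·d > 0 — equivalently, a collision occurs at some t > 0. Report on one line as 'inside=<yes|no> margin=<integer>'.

d = (14, -6),  |d|² = 232;  R = 6+2 = 8,  c = 232−8² = 168
v_rel = (-7, 7),  |v_rel|² = 98;  v_rel·d = (-7)·(14) + (7)·(-6) = -140
98·t² + 280·t + 168 = 0  ⇒  m = (-140)² − 98·168 = 3136
m = 3136 > 0,  v_rel·d = -140 < 0  ⇒  outside

inside=no margin=3136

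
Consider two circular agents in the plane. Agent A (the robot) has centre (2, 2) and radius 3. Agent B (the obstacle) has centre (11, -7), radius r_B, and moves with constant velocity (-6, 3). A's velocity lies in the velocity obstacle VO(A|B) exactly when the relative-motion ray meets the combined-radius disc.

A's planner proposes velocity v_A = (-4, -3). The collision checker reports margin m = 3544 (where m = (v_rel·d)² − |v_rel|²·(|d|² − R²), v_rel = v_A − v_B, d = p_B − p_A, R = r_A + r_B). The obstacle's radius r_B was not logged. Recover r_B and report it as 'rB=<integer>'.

m = 3544
d = (9, -9);  v_rel = (2, -6),  |v_rel|² = 40
v_rel×d = (2)·(-9) − (-6)·(9) = 36
since m = R²·40 − 36²:  R² = (1296 + 3544) / 40 = 121
R = √121 = 11  ⇒  r_B = 11 − 3 = 8

rB=8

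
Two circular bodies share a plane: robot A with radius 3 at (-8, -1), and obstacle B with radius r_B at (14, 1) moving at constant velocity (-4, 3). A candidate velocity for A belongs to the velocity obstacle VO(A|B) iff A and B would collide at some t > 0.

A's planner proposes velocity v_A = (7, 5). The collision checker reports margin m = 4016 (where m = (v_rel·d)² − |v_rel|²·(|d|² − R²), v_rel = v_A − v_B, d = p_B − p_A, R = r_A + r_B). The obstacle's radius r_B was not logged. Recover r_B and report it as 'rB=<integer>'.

m = 4016
d = (22, 2);  v_rel = (11, 2),  |v_rel|² = 125
v_rel×d = (11)·(2) − (2)·(22) = -22
since m = R²·125 − (-22)²:  R² = (484 + 4016) / 125 = 36
R = √36 = 6  ⇒  r_B = 6 − 3 = 3

rB=3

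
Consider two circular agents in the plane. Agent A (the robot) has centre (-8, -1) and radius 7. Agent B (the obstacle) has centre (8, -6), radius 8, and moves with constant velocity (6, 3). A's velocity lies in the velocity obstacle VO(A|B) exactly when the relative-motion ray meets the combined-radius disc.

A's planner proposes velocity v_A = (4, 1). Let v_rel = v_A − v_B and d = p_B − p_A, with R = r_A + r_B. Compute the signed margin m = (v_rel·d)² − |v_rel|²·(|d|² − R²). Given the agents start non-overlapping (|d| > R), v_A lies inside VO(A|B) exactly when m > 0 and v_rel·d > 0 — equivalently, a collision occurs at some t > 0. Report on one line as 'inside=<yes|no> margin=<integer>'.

d = (16, -5),  |d|² = 281;  R = 7+8 = 15,  c = 281−15² = 56
v_rel = (-2, -2),  |v_rel|² = 8;  v_rel·d = (-2)·(16) + (-2)·(-5) = -22
8·t² + 44·t + 56 = 0  ⇒  m = (-22)² − 8·56 = 36
m = 36 > 0,  v_rel·d = -22 < 0  ⇒  outside

inside=no margin=36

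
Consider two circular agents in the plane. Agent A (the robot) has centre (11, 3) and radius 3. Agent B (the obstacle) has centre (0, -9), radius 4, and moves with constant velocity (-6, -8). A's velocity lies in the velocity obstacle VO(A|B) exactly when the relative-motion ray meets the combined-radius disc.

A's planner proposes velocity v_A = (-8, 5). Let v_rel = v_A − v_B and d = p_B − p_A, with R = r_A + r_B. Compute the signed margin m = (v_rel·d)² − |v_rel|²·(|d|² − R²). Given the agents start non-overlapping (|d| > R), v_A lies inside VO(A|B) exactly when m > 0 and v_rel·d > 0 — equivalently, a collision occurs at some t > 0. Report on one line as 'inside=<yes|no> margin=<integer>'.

d = (-11, -12),  |d|² = 265;  R = 3+4 = 7,  c = 265−7² = 216
v_rel = (-2, 13),  |v_rel|² = 173;  v_rel·d = (-2)·(-11) + (13)·(-12) = -134
173·t² + 268·t + 216 = 0  ⇒  m = (-134)² − 173·216 = -19412
m = -19412 < 0,  v_rel·d = -134 < 0  ⇒  outside

inside=no margin=-19412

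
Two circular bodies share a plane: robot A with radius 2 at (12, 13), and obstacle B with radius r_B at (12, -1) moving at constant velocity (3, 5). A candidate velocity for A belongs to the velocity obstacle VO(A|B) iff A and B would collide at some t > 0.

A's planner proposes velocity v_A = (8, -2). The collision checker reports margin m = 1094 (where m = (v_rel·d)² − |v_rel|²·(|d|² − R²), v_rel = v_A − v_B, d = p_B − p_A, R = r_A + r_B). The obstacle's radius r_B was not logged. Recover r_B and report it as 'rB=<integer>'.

m = 1094
d = (0, -14);  v_rel = (5, -7),  |v_rel|² = 74
v_rel×d = (5)·(-14) − (-7)·(0) = -70
since m = R²·74 − (-70)²:  R² = (4900 + 1094) / 74 = 81
R = √81 = 9  ⇒  r_B = 9 − 2 = 7

rB=7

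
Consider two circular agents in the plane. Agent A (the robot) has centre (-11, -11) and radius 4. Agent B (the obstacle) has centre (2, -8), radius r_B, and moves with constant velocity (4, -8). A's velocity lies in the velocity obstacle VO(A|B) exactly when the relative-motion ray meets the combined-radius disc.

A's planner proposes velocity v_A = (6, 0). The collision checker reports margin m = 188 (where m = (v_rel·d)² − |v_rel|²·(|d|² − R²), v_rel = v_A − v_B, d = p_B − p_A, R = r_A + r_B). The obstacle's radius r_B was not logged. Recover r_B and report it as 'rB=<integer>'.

m = 188
d = (13, 3);  v_rel = (2, 8),  |v_rel|² = 68
v_rel×d = (2)·(3) − (8)·(13) = -98
since m = R²·68 − (-98)²:  R² = (9604 + 188) / 68 = 144
R = √144 = 12  ⇒  r_B = 12 − 4 = 8

rB=8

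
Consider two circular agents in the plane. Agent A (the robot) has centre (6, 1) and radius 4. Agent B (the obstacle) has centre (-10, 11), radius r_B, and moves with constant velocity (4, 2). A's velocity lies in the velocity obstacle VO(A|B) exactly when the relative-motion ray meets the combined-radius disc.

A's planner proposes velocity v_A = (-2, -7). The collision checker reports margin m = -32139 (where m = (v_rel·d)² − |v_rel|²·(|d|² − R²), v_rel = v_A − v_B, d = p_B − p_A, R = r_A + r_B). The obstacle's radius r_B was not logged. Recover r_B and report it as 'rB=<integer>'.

m = -32139
d = (-16, 10);  v_rel = (-6, -9),  |v_rel|² = 117
v_rel×d = (-6)·(10) − (-9)·(-16) = -204
since m = R²·117 − (-204)²:  R² = (41616 + -32139) / 117 = 81
R = √81 = 9  ⇒  r_B = 9 − 4 = 5

rB=5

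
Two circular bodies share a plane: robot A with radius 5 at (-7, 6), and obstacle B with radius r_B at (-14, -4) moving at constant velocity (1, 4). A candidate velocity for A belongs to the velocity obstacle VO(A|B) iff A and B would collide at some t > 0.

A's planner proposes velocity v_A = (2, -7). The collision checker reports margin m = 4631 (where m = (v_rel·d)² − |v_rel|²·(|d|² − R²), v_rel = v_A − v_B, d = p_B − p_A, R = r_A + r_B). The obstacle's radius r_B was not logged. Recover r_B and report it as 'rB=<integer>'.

m = 4631
d = (-7, -10);  v_rel = (1, -11),  |v_rel|² = 122
v_rel×d = (1)·(-10) − (-11)·(-7) = -87
since m = R²·122 − (-87)²:  R² = (7569 + 4631) / 122 = 100
R = √100 = 10  ⇒  r_B = 10 − 5 = 5

rB=5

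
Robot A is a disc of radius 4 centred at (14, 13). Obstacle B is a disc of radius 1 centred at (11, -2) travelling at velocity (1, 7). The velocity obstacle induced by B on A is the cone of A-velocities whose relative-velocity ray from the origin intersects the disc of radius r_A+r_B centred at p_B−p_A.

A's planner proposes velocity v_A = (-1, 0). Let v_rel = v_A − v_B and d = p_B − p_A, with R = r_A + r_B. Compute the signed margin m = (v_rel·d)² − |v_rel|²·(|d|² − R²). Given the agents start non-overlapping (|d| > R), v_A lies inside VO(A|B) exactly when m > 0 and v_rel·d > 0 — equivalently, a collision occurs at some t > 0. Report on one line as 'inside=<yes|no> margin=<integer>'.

d = (-3, -15),  |d|² = 234;  R = 4+1 = 5,  c = 234−5² = 209
v_rel = (-2, -7),  |v_rel|² = 53;  v_rel·d = (-2)·(-3) + (-7)·(-15) = 111
53·t² − 222·t + 209 = 0  ⇒  m = 111² − 53·209 = 1244
m = 1244 > 0,  v_rel·d = 111 > 0  ⇒  inside

inside=yes margin=1244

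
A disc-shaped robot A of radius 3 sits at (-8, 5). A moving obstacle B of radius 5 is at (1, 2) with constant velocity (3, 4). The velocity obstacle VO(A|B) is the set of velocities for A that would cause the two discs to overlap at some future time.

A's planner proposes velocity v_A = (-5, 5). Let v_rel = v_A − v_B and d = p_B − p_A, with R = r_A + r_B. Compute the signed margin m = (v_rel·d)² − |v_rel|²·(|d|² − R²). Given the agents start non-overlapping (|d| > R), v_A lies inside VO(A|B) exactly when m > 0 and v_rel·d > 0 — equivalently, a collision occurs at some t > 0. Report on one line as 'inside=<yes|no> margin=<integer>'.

d = (9, -3),  |d|² = 90;  R = 3+5 = 8,  c = 90−8² = 26
v_rel = (-8, 1),  |v_rel|² = 65;  v_rel·d = (-8)·(9) + (1)·(-3) = -75
65·t² + 150·t + 26 = 0  ⇒  m = (-75)² − 65·26 = 3935
m = 3935 > 0,  v_rel·d = -75 < 0  ⇒  outside

inside=no margin=3935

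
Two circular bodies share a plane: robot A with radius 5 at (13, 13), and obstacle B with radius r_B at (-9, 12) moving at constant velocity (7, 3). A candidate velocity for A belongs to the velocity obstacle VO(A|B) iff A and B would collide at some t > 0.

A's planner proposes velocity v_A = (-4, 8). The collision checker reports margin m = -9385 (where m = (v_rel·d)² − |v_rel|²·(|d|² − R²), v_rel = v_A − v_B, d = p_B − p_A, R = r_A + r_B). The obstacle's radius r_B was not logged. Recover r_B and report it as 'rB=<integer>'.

m = -9385
d = (-22, -1);  v_rel = (-11, 5),  |v_rel|² = 146
v_rel×d = (-11)·(-1) − (5)·(-22) = 121
since m = R²·146 − 121²:  R² = (14641 + -9385) / 146 = 36
R = √36 = 6  ⇒  r_B = 6 − 5 = 1

rB=1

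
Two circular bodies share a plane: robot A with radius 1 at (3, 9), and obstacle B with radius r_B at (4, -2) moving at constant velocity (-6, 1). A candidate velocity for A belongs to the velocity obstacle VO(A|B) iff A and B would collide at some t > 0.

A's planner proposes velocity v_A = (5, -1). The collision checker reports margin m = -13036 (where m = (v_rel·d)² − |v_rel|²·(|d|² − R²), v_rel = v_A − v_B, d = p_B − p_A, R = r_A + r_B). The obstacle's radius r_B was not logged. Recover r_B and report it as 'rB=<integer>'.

m = -13036
d = (1, -11);  v_rel = (11, -2),  |v_rel|² = 125
v_rel×d = (11)·(-11) − (-2)·(1) = -119
since m = R²·125 − (-119)²:  R² = (14161 + -13036) / 125 = 9
R = √9 = 3  ⇒  r_B = 3 − 1 = 2

rB=2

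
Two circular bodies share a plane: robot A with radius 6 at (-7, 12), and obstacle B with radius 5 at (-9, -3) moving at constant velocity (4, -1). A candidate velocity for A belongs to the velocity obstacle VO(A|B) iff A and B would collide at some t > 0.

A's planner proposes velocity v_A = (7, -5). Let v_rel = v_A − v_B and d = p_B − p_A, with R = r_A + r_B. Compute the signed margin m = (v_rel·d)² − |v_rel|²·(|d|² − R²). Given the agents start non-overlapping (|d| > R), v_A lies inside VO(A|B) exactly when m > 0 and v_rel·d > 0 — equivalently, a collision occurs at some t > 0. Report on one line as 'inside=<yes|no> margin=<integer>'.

d = (-2, -15),  |d|² = 229;  R = 6+5 = 11,  c = 229−11² = 108
v_rel = (3, -4),  |v_rel|² = 25;  v_rel·d = (3)·(-2) + (-4)·(-15) = 54
25·t² − 108·t + 108 = 0  ⇒  m = 54² − 25·108 = 216
m = 216 > 0,  v_rel·d = 54 > 0  ⇒  inside

inside=yes margin=216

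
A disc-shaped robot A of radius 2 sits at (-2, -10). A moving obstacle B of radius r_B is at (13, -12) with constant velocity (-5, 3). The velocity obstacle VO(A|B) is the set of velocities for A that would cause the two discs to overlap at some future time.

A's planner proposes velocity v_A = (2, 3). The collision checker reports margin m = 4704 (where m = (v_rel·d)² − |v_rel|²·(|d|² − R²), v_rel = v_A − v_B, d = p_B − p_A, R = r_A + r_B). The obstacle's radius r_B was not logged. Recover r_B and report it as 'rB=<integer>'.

m = 4704
d = (15, -2);  v_rel = (7, 0),  |v_rel|² = 49
v_rel×d = (7)·(-2) − (0)·(15) = -14
since m = R²·49 − (-14)²:  R² = (196 + 4704) / 49 = 100
R = √100 = 10  ⇒  r_B = 10 − 2 = 8

rB=8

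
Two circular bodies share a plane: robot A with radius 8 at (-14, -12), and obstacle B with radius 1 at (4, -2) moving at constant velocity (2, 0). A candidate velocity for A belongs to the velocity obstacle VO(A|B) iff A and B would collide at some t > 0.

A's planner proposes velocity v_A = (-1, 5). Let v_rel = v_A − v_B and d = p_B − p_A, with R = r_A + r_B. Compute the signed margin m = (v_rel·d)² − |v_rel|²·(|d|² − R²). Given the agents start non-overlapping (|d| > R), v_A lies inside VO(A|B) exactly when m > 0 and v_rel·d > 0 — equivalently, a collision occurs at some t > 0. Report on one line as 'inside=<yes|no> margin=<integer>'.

d = (18, 10),  |d|² = 424;  R = 8+1 = 9,  c = 424−9² = 343
v_rel = (-3, 5),  |v_rel|² = 34;  v_rel·d = (-3)·(18) + (5)·(10) = -4
34·t² + 8·t + 343 = 0  ⇒  m = (-4)² − 34·343 = -11646
m = -11646 < 0,  v_rel·d = -4 < 0  ⇒  outside

inside=no margin=-11646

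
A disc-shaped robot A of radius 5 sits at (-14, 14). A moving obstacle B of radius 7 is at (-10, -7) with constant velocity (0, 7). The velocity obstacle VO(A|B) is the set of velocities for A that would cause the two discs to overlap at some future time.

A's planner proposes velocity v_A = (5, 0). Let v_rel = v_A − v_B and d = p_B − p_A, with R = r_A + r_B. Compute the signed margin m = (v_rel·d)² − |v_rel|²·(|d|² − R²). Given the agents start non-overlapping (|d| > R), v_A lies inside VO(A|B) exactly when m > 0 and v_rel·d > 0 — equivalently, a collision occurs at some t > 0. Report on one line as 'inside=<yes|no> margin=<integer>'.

d = (4, -21),  |d|² = 457;  R = 5+7 = 12,  c = 457−12² = 313
v_rel = (5, -7),  |v_rel|² = 74;  v_rel·d = (5)·(4) + (-7)·(-21) = 167
74·t² − 334·t + 313 = 0  ⇒  m = 167² − 74·313 = 4727
m = 4727 > 0,  v_rel·d = 167 > 0  ⇒  inside

inside=yes margin=4727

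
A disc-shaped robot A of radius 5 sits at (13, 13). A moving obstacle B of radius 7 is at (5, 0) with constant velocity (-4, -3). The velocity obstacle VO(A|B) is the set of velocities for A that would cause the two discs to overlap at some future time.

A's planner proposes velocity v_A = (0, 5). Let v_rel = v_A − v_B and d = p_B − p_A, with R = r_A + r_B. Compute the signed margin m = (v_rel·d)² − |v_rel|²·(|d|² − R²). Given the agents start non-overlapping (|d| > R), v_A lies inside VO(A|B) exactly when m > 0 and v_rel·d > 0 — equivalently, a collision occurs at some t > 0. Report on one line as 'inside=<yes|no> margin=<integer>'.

d = (-8, -13),  |d|² = 233;  R = 5+7 = 12,  c = 233−12² = 89
v_rel = (4, 8),  |v_rel|² = 80;  v_rel·d = (4)·(-8) + (8)·(-13) = -136
80·t² + 272·t + 89 = 0  ⇒  m = (-136)² − 80·89 = 11376
m = 11376 > 0,  v_rel·d = -136 < 0  ⇒  outside

inside=no margin=11376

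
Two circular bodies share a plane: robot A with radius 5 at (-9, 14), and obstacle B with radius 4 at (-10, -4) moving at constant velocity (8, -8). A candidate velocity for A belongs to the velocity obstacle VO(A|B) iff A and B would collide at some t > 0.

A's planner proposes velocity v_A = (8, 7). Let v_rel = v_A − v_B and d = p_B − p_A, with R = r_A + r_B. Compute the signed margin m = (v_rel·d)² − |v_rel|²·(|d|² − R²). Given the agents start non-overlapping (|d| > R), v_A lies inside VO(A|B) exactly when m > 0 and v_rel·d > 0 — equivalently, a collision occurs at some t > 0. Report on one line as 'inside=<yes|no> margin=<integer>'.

d = (-1, -18),  |d|² = 325;  R = 5+4 = 9,  c = 325−9² = 244
v_rel = (0, 15),  |v_rel|² = 225;  v_rel·d = (0)·(-1) + (15)·(-18) = -270
225·t² + 540·t + 244 = 0  ⇒  m = (-270)² − 225·244 = 18000
m = 18000 > 0,  v_rel·d = -270 < 0  ⇒  outside

inside=no margin=18000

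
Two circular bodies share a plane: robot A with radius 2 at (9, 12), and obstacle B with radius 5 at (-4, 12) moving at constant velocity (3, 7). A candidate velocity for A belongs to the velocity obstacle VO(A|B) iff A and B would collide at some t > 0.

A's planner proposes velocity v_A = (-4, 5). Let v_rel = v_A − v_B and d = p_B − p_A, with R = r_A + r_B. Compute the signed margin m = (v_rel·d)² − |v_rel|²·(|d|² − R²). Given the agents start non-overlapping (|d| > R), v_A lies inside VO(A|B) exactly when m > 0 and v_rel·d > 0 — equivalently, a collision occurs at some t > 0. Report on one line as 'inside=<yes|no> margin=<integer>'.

d = (-13, 0),  |d|² = 169;  R = 2+5 = 7,  c = 169−7² = 120
v_rel = (-7, -2),  |v_rel|² = 53;  v_rel·d = (-7)·(-13) + (-2)·(0) = 91
53·t² − 182·t + 120 = 0  ⇒  m = 91² − 53·120 = 1921
m = 1921 > 0,  v_rel·d = 91 > 0  ⇒  inside

inside=yes margin=1921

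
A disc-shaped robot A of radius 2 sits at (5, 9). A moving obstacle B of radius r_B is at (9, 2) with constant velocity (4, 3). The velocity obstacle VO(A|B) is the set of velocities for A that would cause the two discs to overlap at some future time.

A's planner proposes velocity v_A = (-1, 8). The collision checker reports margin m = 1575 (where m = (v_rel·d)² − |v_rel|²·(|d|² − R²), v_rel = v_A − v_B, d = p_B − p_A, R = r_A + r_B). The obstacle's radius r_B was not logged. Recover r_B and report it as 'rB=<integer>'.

m = 1575
d = (4, -7);  v_rel = (-5, 5),  |v_rel|² = 50
v_rel×d = (-5)·(-7) − (5)·(4) = 15
since m = R²·50 − 15²:  R² = (225 + 1575) / 50 = 36
R = √36 = 6  ⇒  r_B = 6 − 2 = 4

rB=4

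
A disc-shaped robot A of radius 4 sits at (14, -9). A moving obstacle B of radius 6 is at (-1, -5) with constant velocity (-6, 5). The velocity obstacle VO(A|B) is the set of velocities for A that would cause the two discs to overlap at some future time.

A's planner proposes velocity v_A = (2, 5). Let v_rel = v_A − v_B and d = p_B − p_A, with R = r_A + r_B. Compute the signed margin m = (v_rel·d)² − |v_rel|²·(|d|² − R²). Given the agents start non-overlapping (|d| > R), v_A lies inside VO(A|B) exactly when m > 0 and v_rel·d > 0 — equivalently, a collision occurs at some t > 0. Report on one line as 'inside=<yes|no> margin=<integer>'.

d = (-15, 4),  |d|² = 241;  R = 4+6 = 10,  c = 241−10² = 141
v_rel = (8, 0),  |v_rel|² = 64;  v_rel·d = (8)·(-15) + (0)·(4) = -120
64·t² + 240·t + 141 = 0  ⇒  m = (-120)² − 64·141 = 5376
m = 5376 > 0,  v_rel·d = -120 < 0  ⇒  outside

inside=no margin=5376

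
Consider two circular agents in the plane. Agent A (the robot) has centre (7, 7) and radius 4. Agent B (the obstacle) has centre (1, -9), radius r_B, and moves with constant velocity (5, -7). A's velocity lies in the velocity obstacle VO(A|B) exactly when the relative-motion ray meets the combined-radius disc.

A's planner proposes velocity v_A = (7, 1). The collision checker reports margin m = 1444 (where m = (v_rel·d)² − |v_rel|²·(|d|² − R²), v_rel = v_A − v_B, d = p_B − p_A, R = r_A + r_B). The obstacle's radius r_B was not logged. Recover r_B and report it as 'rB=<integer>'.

m = 1444
d = (-6, -16);  v_rel = (2, 8),  |v_rel|² = 68
v_rel×d = (2)·(-16) − (8)·(-6) = 16
since m = R²·68 − 16²:  R² = (256 + 1444) / 68 = 25
R = √25 = 5  ⇒  r_B = 5 − 4 = 1

rB=1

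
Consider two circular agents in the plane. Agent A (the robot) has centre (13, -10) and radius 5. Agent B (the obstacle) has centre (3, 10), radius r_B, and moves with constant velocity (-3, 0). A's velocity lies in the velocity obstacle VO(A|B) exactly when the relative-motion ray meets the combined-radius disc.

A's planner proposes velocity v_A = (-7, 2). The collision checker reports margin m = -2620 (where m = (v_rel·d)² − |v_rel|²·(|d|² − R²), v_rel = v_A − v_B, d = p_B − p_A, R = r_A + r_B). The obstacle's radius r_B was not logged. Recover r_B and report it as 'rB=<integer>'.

m = -2620
d = (-10, 20);  v_rel = (-4, 2),  |v_rel|² = 20
v_rel×d = (-4)·(20) − (2)·(-10) = -60
since m = R²·20 − (-60)²:  R² = (3600 + -2620) / 20 = 49
R = √49 = 7  ⇒  r_B = 7 − 5 = 2

rB=2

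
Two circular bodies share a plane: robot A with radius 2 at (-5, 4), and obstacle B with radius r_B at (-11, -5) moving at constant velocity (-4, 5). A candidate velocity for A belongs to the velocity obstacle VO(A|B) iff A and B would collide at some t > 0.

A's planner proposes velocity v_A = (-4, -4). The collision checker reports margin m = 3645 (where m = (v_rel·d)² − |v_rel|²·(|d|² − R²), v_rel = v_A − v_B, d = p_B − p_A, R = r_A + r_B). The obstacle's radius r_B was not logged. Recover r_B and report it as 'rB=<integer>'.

m = 3645
d = (-6, -9);  v_rel = (0, -9),  |v_rel|² = 81
v_rel×d = (0)·(-9) − (-9)·(-6) = -54
since m = R²·81 − (-54)²:  R² = (2916 + 3645) / 81 = 81
R = √81 = 9  ⇒  r_B = 9 − 2 = 7

rB=7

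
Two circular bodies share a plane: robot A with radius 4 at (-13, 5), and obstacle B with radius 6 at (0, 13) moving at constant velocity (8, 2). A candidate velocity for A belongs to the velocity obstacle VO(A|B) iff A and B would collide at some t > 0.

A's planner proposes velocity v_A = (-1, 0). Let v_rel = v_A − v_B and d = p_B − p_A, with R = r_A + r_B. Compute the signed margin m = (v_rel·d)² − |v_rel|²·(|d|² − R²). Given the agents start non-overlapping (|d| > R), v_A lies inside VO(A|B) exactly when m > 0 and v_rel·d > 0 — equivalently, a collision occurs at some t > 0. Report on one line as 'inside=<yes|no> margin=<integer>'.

d = (13, 8),  |d|² = 233;  R = 4+6 = 10,  c = 233−10² = 133
v_rel = (-9, -2),  |v_rel|² = 85;  v_rel·d = (-9)·(13) + (-2)·(8) = -133
85·t² + 266·t + 133 = 0  ⇒  m = (-133)² − 85·133 = 6384
m = 6384 > 0,  v_rel·d = -133 < 0  ⇒  outside

inside=no margin=6384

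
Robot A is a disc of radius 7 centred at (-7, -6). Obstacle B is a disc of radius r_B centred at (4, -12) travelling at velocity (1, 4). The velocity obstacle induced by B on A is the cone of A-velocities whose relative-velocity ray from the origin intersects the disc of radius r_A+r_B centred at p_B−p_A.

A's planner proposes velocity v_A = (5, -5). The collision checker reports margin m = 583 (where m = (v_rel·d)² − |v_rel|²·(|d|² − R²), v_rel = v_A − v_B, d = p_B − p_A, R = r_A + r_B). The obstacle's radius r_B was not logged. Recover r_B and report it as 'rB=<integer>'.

m = 583
d = (11, -6);  v_rel = (4, -9),  |v_rel|² = 97
v_rel×d = (4)·(-6) − (-9)·(11) = 75
since m = R²·97 − 75²:  R² = (5625 + 583) / 97 = 64
R = √64 = 8  ⇒  r_B = 8 − 7 = 1

rB=1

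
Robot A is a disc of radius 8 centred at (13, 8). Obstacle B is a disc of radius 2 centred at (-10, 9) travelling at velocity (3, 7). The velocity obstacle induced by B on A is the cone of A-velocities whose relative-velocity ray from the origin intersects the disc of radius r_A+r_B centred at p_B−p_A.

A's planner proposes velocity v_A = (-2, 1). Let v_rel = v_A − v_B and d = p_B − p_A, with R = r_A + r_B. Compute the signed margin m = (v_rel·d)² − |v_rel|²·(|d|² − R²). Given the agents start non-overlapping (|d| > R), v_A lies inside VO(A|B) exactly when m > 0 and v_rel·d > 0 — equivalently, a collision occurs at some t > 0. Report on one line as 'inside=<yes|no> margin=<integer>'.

d = (-23, 1),  |d|² = 530;  R = 8+2 = 10,  c = 530−10² = 430
v_rel = (-5, -6),  |v_rel|² = 61;  v_rel·d = (-5)·(-23) + (-6)·(1) = 109
61·t² − 218·t + 430 = 0  ⇒  m = 109² − 61·430 = -14349
m = -14349 < 0,  v_rel·d = 109 > 0  ⇒  outside

inside=no margin=-14349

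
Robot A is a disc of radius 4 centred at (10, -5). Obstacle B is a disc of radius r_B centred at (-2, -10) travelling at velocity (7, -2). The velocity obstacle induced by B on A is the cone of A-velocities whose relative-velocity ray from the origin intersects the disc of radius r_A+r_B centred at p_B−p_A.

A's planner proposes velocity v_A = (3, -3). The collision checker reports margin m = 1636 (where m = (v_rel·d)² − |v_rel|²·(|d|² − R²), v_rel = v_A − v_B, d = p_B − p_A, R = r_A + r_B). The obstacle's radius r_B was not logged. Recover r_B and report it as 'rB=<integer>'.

m = 1636
d = (-12, -5);  v_rel = (-4, -1),  |v_rel|² = 17
v_rel×d = (-4)·(-5) − (-1)·(-12) = 8
since m = R²·17 − 8²:  R² = (64 + 1636) / 17 = 100
R = √100 = 10  ⇒  r_B = 10 − 4 = 6

rB=6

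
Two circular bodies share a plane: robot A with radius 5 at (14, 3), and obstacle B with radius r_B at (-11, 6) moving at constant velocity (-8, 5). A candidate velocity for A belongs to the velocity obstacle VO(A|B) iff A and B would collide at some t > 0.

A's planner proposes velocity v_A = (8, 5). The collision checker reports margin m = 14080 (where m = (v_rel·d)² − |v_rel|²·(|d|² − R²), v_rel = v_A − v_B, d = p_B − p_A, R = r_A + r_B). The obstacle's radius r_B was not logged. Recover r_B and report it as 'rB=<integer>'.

m = 14080
d = (-25, 3);  v_rel = (16, 0),  |v_rel|² = 256
v_rel×d = (16)·(3) − (0)·(-25) = 48
since m = R²·256 − 48²:  R² = (2304 + 14080) / 256 = 64
R = √64 = 8  ⇒  r_B = 8 − 5 = 3

rB=3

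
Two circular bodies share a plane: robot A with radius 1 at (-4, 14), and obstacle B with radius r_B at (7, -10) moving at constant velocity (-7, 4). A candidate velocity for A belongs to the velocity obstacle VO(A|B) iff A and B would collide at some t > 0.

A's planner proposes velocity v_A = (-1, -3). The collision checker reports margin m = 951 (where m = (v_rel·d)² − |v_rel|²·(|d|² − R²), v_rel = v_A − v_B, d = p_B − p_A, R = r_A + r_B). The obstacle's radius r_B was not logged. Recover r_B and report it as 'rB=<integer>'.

m = 951
d = (11, -24);  v_rel = (6, -7),  |v_rel|² = 85
v_rel×d = (6)·(-24) − (-7)·(11) = -67
since m = R²·85 − (-67)²:  R² = (4489 + 951) / 85 = 64
R = √64 = 8  ⇒  r_B = 8 − 1 = 7

rB=7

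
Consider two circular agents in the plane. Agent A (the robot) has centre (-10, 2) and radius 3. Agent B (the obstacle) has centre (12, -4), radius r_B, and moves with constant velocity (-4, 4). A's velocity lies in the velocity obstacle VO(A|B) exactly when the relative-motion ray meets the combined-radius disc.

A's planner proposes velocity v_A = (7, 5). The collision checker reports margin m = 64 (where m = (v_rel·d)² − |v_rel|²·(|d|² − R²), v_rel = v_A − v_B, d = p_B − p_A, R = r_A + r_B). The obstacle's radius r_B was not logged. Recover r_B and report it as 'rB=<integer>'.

m = 64
d = (22, -6);  v_rel = (11, 1),  |v_rel|² = 122
v_rel×d = (11)·(-6) − (1)·(22) = -88
since m = R²·122 − (-88)²:  R² = (7744 + 64) / 122 = 64
R = √64 = 8  ⇒  r_B = 8 − 3 = 5

rB=5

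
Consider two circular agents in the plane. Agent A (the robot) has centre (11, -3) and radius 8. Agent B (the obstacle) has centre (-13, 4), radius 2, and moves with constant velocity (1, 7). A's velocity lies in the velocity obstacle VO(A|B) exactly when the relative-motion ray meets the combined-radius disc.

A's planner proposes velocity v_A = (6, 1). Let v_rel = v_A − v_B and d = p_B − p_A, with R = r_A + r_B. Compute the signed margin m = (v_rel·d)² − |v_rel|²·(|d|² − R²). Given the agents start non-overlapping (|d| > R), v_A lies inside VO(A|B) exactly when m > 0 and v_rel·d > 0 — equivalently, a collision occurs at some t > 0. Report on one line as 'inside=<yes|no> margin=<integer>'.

d = (-24, 7),  |d|² = 625;  R = 8+2 = 10,  c = 625−10² = 525
v_rel = (5, -6),  |v_rel|² = 61;  v_rel·d = (5)·(-24) + (-6)·(7) = -162
61·t² + 324·t + 525 = 0  ⇒  m = (-162)² − 61·525 = -5781
m = -5781 < 0,  v_rel·d = -162 < 0  ⇒  outside

inside=no margin=-5781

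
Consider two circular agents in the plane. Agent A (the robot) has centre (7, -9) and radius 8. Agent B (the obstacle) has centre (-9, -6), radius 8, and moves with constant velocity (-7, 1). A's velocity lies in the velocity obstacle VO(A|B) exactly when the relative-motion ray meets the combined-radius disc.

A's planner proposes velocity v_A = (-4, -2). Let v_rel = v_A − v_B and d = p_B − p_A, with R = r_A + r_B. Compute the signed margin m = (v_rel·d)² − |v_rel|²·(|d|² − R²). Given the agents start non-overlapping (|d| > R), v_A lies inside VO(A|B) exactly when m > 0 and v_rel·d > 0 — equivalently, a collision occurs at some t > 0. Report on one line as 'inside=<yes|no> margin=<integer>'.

d = (-16, 3),  |d|² = 265;  R = 8+8 = 16,  c = 265−16² = 9
v_rel = (3, -3),  |v_rel|² = 18;  v_rel·d = (3)·(-16) + (-3)·(3) = -57
18·t² + 114·t + 9 = 0  ⇒  m = (-57)² − 18·9 = 3087
m = 3087 > 0,  v_rel·d = -57 < 0  ⇒  outside

inside=no margin=3087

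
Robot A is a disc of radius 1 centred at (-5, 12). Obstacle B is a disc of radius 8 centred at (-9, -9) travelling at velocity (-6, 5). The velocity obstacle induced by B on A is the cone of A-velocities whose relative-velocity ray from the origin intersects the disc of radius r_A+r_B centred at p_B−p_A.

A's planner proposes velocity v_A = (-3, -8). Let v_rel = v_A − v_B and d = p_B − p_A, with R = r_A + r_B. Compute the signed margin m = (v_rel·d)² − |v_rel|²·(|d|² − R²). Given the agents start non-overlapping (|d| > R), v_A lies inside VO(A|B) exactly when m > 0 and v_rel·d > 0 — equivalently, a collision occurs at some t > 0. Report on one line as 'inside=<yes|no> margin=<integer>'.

d = (-4, -21),  |d|² = 457;  R = 1+8 = 9,  c = 457−9² = 376
v_rel = (3, -13),  |v_rel|² = 178;  v_rel·d = (3)·(-4) + (-13)·(-21) = 261
178·t² − 522·t + 376 = 0  ⇒  m = 261² − 178·376 = 1193
m = 1193 > 0,  v_rel·d = 261 > 0  ⇒  inside

inside=yes margin=1193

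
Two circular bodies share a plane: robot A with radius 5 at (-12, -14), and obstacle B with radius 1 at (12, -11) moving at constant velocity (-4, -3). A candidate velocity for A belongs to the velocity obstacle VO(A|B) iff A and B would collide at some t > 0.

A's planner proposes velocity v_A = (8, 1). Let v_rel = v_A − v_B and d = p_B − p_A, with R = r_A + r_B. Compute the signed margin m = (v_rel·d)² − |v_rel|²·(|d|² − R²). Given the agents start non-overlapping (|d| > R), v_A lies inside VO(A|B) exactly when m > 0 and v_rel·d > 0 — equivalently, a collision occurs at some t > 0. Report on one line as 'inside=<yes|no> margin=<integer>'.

d = (24, 3),  |d|² = 585;  R = 5+1 = 6,  c = 585−6² = 549
v_rel = (12, 4),  |v_rel|² = 160;  v_rel·d = (12)·(24) + (4)·(3) = 300
160·t² − 600·t + 549 = 0  ⇒  m = 300² − 160·549 = 2160
m = 2160 > 0,  v_rel·d = 300 > 0  ⇒  inside

inside=yes margin=2160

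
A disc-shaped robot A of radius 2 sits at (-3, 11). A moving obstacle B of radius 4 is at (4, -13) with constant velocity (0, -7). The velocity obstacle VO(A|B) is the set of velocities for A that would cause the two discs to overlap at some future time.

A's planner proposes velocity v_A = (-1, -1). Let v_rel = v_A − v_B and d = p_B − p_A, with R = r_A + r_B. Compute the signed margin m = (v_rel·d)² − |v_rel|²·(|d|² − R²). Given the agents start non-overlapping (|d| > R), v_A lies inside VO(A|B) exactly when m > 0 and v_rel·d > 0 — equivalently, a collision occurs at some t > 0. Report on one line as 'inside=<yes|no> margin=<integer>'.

d = (7, -24),  |d|² = 625;  R = 2+4 = 6,  c = 625−6² = 589
v_rel = (-1, 6),  |v_rel|² = 37;  v_rel·d = (-1)·(7) + (6)·(-24) = -151
37·t² + 302·t + 589 = 0  ⇒  m = (-151)² − 37·589 = 1008
m = 1008 > 0,  v_rel·d = -151 < 0  ⇒  outside

inside=no margin=1008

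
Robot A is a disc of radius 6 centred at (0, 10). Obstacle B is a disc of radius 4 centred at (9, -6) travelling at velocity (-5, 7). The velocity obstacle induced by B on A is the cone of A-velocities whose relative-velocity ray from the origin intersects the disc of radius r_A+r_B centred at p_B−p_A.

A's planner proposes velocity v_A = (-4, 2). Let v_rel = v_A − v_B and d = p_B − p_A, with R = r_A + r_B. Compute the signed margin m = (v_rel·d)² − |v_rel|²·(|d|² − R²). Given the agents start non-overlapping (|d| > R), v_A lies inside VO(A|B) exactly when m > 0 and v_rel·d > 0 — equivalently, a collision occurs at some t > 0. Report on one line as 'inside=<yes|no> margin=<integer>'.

d = (9, -16),  |d|² = 337;  R = 6+4 = 10,  c = 337−10² = 237
v_rel = (1, -5),  |v_rel|² = 26;  v_rel·d = (1)·(9) + (-5)·(-16) = 89
26·t² − 178·t + 237 = 0  ⇒  m = 89² − 26·237 = 1759
m = 1759 > 0,  v_rel·d = 89 > 0  ⇒  inside

inside=yes margin=1759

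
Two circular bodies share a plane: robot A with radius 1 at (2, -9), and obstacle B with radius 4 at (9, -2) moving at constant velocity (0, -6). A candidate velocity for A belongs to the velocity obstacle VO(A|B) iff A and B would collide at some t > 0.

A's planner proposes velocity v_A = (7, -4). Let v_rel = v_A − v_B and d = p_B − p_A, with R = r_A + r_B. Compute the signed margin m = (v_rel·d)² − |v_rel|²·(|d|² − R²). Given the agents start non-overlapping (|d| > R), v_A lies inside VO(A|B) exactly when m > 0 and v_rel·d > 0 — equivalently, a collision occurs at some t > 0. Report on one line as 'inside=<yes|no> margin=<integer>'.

d = (7, 7),  |d|² = 98;  R = 1+4 = 5,  c = 98−5² = 73
v_rel = (7, 2),  |v_rel|² = 53;  v_rel·d = (7)·(7) + (2)·(7) = 63
53·t² − 126·t + 73 = 0  ⇒  m = 63² − 53·73 = 100
m = 100 > 0,  v_rel·d = 63 > 0  ⇒  inside

inside=yes margin=100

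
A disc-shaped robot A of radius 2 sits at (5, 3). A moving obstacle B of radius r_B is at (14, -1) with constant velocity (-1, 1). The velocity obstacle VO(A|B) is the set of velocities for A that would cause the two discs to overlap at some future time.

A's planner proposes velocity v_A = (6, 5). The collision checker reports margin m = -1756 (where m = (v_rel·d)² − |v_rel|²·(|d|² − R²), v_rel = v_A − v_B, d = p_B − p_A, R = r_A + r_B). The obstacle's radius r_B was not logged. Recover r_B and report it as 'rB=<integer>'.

m = -1756
d = (9, -4);  v_rel = (7, 4),  |v_rel|² = 65
v_rel×d = (7)·(-4) − (4)·(9) = -64
since m = R²·65 − (-64)²:  R² = (4096 + -1756) / 65 = 36
R = √36 = 6  ⇒  r_B = 6 − 2 = 4

rB=4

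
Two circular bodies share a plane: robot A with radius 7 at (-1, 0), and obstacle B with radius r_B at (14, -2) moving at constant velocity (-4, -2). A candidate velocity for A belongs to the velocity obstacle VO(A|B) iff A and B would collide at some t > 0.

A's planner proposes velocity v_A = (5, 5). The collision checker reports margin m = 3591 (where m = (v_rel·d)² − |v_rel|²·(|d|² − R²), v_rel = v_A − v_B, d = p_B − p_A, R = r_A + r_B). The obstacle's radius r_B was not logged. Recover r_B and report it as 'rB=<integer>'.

m = 3591
d = (15, -2);  v_rel = (9, 7),  |v_rel|² = 130
v_rel×d = (9)·(-2) − (7)·(15) = -123
since m = R²·130 − (-123)²:  R² = (15129 + 3591) / 130 = 144
R = √144 = 12  ⇒  r_B = 12 − 7 = 5

rB=5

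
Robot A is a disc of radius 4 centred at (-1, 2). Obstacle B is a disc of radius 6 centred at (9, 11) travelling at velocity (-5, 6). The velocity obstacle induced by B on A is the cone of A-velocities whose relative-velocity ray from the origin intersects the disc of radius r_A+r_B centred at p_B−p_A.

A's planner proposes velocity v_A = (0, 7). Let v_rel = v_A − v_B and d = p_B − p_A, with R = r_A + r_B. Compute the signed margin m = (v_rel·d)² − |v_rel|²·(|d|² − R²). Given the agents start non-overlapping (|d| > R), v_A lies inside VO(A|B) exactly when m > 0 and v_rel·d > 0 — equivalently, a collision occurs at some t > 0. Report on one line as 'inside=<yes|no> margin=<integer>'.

d = (10, 9),  |d|² = 181;  R = 4+6 = 10,  c = 181−10² = 81
v_rel = (5, 1),  |v_rel|² = 26;  v_rel·d = (5)·(10) + (1)·(9) = 59
26·t² − 118·t + 81 = 0  ⇒  m = 59² − 26·81 = 1375
m = 1375 > 0,  v_rel·d = 59 > 0  ⇒  inside

inside=yes margin=1375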